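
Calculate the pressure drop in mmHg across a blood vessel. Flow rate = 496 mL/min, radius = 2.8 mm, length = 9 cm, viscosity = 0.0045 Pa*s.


dP = 8*mu*L*Q / (pi*r^4)
Q = 496 mL/min = 8.26667e-06 m^3/s
dP = 138.705 Pa = 138.705 / 133.322 mmHg = 1.04 mmHg


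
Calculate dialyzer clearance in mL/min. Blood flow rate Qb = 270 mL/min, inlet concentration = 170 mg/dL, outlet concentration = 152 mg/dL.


K = Qb * (Cb_in - Cb_out) / Cb_in
K = 270 * (170 - 152) / 170
K = 28.59 mL/min


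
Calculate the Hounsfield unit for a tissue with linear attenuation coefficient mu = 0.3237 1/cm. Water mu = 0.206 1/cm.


HU = ((mu_tissue - mu_water) / mu_water) * 1000
HU = ((0.3237 - 0.206) / 0.206) * 1000
HU = 571.4


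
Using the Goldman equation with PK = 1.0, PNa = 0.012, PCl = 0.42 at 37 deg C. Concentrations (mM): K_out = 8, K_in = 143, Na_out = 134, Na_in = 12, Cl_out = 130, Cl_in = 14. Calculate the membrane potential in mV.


Vm = (RT/F)*ln((PK*Ko + PNa*Nao + PCl*Cli)/(PK*Ki + PNa*Nai + PCl*Clo))
Numer = 15.488, Denom = 197.744
Vm = -68.07 mV


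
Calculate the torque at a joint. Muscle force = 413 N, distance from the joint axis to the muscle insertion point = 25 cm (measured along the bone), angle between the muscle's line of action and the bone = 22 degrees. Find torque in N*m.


Torque = F * d * sin(theta)   (moment arm = d*sin(theta))
d = 25 cm = 0.25 m
Torque = 413 * 0.25 * sin(22)
Torque = 38.68 N*m


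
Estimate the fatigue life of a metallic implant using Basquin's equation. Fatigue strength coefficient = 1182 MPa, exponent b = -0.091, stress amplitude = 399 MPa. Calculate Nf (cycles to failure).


sigma_a = sigma_f' * (2Nf)^b
2Nf = (sigma_a/sigma_f')^(1/b)
2Nf = (399/1182)^(1/-0.091)
2Nf = 152372.81
Nf = 7.619e+04


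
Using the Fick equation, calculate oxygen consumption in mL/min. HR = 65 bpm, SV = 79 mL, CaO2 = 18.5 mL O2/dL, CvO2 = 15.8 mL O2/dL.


CO = HR*SV = 65*79/1000 = 5.135 L/min
a-v O2 diff = 18.5 - 15.8 = 2.7 mL/dL
VO2 = CO * (CaO2-CvO2) * 10 dL/L
VO2 = 5.135 * 2.7 * 10
VO2 = 138.6 mL/min


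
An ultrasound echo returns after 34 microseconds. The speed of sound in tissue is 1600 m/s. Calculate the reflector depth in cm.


depth = c * t / 2
t = 34 us = 3.4000e-05 s
depth = 1600 * 3.4000e-05 / 2
depth = 0.0272 m = 2.72 cm


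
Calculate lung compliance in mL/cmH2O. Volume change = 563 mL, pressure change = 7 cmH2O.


C = dV / dP
C = 563 / 7
C = 80.43 mL/cmH2O


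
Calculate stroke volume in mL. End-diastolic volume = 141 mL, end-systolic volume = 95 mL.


SV = EDV - ESV
SV = 141 - 95
SV = 46 mL


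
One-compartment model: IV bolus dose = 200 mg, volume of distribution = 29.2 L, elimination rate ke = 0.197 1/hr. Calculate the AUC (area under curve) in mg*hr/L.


C0 = Dose/Vd = 200/29.2 = 6.84932 mg/L
AUC = C0/ke = 6.84932/0.197
AUC = 34.77 mg*hr/L


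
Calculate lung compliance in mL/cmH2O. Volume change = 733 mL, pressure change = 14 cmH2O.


C = dV / dP
C = 733 / 14
C = 52.36 mL/cmH2O


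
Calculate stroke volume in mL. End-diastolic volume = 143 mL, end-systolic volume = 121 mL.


SV = EDV - ESV
SV = 143 - 121
SV = 22 mL


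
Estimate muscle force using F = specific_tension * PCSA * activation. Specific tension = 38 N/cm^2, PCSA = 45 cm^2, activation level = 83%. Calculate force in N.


F = sigma * PCSA * activation
F = 38 * 45 * 0.83
F = 1419 N


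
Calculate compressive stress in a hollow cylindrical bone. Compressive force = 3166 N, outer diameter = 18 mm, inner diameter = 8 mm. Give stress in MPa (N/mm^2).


A = pi*(r_o^2 - r_i^2)
r_o = 9 mm, r_i = 4 mm
A = 204.204 mm^2
sigma = F/A = 3166 / 204.204
sigma = 15.5 MPa


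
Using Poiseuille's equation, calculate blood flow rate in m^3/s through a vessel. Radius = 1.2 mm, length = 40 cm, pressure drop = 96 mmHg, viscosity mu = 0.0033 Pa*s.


Q = pi*r^4*dP / (8*mu*L)
r = 0.0012 m, L = 0.4 m
dP = 96 mmHg = 12798.912 Pa
Q = 7.8956e-06 m^3/s


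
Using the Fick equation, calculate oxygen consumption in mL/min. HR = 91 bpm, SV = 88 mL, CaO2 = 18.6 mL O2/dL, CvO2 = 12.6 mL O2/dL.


CO = HR*SV = 91*88/1000 = 8.008 L/min
a-v O2 diff = 18.6 - 12.6 = 6 mL/dL
VO2 = CO * (CaO2-CvO2) * 10 dL/L
VO2 = 8.008 * 6 * 10
VO2 = 480.5 mL/min


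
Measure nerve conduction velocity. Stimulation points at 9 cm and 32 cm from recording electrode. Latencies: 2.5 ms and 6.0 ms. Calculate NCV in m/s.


Distance = (32 - 9) / 100 = 0.23 m
dt = (6.0 - 2.5) / 1000 = 0.0035 s
NCV = dist / dt = 65.71 m/s


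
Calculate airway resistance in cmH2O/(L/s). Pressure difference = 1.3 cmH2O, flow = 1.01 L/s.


R = dP / flow
R = 1.3 / 1.01
R = 1.287 cmH2O/(L/s)


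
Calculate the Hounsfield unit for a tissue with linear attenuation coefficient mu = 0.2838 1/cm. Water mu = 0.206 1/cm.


HU = ((mu_tissue - mu_water) / mu_water) * 1000
HU = ((0.2838 - 0.206) / 0.206) * 1000
HU = 377.7


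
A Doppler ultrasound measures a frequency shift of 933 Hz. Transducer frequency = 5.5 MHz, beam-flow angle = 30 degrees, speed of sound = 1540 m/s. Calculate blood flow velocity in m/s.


v = fd * c / (2 * f0 * cos(theta))
v = 933 * 1540 / (2 * 5.5000e+06 * cos(30))
v = 0.1508 m/s


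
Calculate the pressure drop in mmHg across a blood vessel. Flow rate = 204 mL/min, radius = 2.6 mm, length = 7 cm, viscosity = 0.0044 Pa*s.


dP = 8*mu*L*Q / (pi*r^4)
Q = 204 mL/min = 3.4e-06 m^3/s
dP = 58.3548 Pa = 58.3548 / 133.322 mmHg = 0.4377 mmHg


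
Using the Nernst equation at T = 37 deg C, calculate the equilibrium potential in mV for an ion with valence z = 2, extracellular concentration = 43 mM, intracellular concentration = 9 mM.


E = (RT/(zF)) * ln(C_out/C_in)
T = 37 + 273.15 = 310.15 K
E = (8.314 * 310.15 / (2 * 96485)) * ln(43/9)
E = 20.9 mV


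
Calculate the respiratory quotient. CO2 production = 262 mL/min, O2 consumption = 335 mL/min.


RQ = VCO2 / VO2
RQ = 262 / 335
RQ = 0.7821


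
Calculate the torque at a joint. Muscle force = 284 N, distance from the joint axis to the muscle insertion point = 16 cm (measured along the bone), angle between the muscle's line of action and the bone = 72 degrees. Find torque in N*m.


Torque = F * d * sin(theta)   (moment arm = d*sin(theta))
d = 16 cm = 0.16 m
Torque = 284 * 0.16 * sin(72)
Torque = 43.22 N*m


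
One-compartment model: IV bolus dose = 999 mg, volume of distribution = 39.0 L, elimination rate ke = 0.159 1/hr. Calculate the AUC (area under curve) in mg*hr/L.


C0 = Dose/Vd = 999/39.0 = 25.6154 mg/L
AUC = C0/ke = 25.6154/0.159
AUC = 161.1 mg*hr/L


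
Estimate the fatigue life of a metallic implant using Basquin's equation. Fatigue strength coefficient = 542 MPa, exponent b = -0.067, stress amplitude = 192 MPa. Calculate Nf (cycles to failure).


sigma_a = sigma_f' * (2Nf)^b
2Nf = (sigma_a/sigma_f')^(1/b)
2Nf = (192/542)^(1/-0.067)
2Nf = 5331343.7
Nf = 2.6657e+06


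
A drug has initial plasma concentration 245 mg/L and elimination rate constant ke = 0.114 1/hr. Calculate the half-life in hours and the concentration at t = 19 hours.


t_half = ln(2) / ke = 0.693147 / 0.114 = 6.08 hr
C(t) = C0 * exp(-ke*t) = 245 * exp(-0.114*19)
C(19) = 28.09 mg/L


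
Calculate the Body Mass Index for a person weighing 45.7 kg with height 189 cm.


BMI = weight / height^2
height = 189 cm = 1.89 m
BMI = 45.7 / 1.89^2
BMI = 12.79 kg/m^2


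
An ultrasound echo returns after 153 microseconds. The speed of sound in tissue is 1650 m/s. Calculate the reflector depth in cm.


depth = c * t / 2
t = 153 us = 1.5300e-04 s
depth = 1650 * 1.5300e-04 / 2
depth = 0.126225 m = 12.6225 cm


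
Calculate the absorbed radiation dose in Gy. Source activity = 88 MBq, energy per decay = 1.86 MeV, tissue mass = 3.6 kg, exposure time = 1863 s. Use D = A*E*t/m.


A = 88 MBq = 8.8000e+07 Bq
E = 1.86 MeV = 2.97972e-13 J
D = A*E*t/m = 8.8000e+07*2.97972e-13*1863/3.6
D = 0.01357 Gy


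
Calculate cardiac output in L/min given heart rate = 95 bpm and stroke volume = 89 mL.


CO = HR * SV
CO = 95 * 89 / 1000
CO = 8.455 L/min


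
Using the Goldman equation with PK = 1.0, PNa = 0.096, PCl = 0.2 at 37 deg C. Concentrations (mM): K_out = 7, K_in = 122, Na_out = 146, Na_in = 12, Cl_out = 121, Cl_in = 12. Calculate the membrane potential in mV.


Vm = (RT/F)*ln((PK*Ko + PNa*Nao + PCl*Cli)/(PK*Ki + PNa*Nai + PCl*Clo))
Numer = 23.416, Denom = 147.352
Vm = -49.16 mV


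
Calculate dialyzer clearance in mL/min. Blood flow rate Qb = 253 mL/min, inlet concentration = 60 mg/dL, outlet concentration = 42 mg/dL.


K = Qb * (Cb_in - Cb_out) / Cb_in
K = 253 * (60 - 42) / 60
K = 75.9 mL/min


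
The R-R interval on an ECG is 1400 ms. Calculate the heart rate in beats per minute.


HR = 60 / RR_interval(s)
RR = 1400 ms = 1.4 s
HR = 60 / 1.4 = 42.86 bpm


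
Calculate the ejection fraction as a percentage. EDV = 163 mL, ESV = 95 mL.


SV = EDV - ESV = 163 - 95 = 68 mL
EF = SV/EDV * 100 = 68/163 * 100
EF = 41.72%


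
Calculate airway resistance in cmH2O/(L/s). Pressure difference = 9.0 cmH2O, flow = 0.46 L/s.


R = dP / flow
R = 9.0 / 0.46
R = 19.57 cmH2O/(L/s)


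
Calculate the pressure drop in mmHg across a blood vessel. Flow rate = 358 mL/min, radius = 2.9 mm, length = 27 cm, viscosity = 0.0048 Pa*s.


dP = 8*mu*L*Q / (pi*r^4)
Q = 358 mL/min = 5.96667e-06 m^3/s
dP = 278.41 Pa = 278.41 / 133.322 mmHg = 2.088 mmHg


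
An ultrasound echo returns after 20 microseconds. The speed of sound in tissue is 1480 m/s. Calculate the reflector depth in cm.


depth = c * t / 2
t = 20 us = 2.0000e-05 s
depth = 1480 * 2.0000e-05 / 2
depth = 0.0148 m = 1.48 cm


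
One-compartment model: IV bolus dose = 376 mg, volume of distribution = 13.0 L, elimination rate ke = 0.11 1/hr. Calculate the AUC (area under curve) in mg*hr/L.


C0 = Dose/Vd = 376/13.0 = 28.9231 mg/L
AUC = C0/ke = 28.9231/0.11
AUC = 262.9 mg*hr/L


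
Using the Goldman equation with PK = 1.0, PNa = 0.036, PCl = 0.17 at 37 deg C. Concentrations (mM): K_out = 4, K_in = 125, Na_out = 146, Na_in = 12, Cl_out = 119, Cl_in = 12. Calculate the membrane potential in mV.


Vm = (RT/F)*ln((PK*Ko + PNa*Nao + PCl*Cli)/(PK*Ki + PNa*Nai + PCl*Clo))
Numer = 11.296, Denom = 145.662
Vm = -68.33 mV


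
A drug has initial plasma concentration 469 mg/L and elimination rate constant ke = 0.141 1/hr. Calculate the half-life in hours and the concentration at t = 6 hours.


t_half = ln(2) / ke = 0.693147 / 0.141 = 4.916 hr
C(t) = C0 * exp(-ke*t) = 469 * exp(-0.141*6)
C(6) = 201.3 mg/L


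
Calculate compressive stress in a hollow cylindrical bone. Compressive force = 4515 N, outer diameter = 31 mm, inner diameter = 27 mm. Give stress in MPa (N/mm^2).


A = pi*(r_o^2 - r_i^2)
r_o = 15.5 mm, r_i = 13.5 mm
A = 182.212 mm^2
sigma = F/A = 4515 / 182.212
sigma = 24.78 MPa


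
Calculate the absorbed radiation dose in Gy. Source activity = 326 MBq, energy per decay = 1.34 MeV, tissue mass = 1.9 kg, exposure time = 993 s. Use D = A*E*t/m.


A = 326 MBq = 3.2600e+08 Bq
E = 1.34 MeV = 2.14668e-13 J
D = A*E*t/m = 3.2600e+08*2.14668e-13*993/1.9
D = 0.03657 Gy


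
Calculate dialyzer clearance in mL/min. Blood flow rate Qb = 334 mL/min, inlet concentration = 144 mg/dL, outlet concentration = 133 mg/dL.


K = Qb * (Cb_in - Cb_out) / Cb_in
K = 334 * (144 - 133) / 144
K = 25.51 mL/min


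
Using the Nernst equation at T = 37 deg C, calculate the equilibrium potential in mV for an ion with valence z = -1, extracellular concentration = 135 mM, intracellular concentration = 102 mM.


E = (RT/(zF)) * ln(C_out/C_in)
T = 37 + 273.15 = 310.15 K
E = (8.314 * 310.15 / (-1 * 96485)) * ln(135/102)
E = -7.491 mV


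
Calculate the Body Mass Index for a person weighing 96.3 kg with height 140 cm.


BMI = weight / height^2
height = 140 cm = 1.4 m
BMI = 96.3 / 1.4^2
BMI = 49.13 kg/m^2


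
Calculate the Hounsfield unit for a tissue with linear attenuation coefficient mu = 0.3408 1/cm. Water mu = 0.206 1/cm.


HU = ((mu_tissue - mu_water) / mu_water) * 1000
HU = ((0.3408 - 0.206) / 0.206) * 1000
HU = 654.4


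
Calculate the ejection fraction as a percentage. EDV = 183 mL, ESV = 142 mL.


SV = EDV - ESV = 183 - 142 = 41 mL
EF = SV/EDV * 100 = 41/183 * 100
EF = 22.4%


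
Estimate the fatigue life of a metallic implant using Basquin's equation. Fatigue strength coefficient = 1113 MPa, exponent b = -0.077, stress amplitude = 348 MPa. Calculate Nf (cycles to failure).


sigma_a = sigma_f' * (2Nf)^b
2Nf = (sigma_a/sigma_f')^(1/b)
2Nf = (348/1113)^(1/-0.077)
2Nf = 3608690.3
Nf = 1.8043e+06


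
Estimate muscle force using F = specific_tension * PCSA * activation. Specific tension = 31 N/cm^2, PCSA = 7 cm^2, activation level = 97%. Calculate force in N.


F = sigma * PCSA * activation
F = 31 * 7 * 0.97
F = 210.5 N


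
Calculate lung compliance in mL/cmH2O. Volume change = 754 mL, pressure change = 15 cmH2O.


C = dV / dP
C = 754 / 15
C = 50.27 mL/cmH2O


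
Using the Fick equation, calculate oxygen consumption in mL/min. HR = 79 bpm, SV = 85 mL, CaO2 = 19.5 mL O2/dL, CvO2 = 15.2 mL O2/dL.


CO = HR*SV = 79*85/1000 = 6.715 L/min
a-v O2 diff = 19.5 - 15.2 = 4.3 mL/dL
VO2 = CO * (CaO2-CvO2) * 10 dL/L
VO2 = 6.715 * 4.3 * 10
VO2 = 288.7 mL/min


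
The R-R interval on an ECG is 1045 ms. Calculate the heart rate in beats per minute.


HR = 60 / RR_interval(s)
RR = 1045 ms = 1.045 s
HR = 60 / 1.045 = 57.42 bpm


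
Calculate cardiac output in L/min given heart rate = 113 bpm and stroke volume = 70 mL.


CO = HR * SV
CO = 113 * 70 / 1000
CO = 7.91 L/min


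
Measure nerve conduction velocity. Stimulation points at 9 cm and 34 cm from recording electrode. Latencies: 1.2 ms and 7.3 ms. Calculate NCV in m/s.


Distance = (34 - 9) / 100 = 0.25 m
dt = (7.3 - 1.2) / 1000 = 0.0061 s
NCV = dist / dt = 40.98 m/s


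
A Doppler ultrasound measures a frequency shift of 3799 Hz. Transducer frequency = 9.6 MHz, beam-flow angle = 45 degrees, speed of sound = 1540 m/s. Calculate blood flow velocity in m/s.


v = fd * c / (2 * f0 * cos(theta))
v = 3799 * 1540 / (2 * 9.6000e+06 * cos(45))
v = 0.4309 m/s


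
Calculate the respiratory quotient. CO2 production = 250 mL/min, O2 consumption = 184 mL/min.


RQ = VCO2 / VO2
RQ = 250 / 184
RQ = 1.359


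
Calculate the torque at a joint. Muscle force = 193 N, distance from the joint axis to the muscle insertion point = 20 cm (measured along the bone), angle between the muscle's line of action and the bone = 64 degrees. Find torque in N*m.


Torque = F * d * sin(theta)   (moment arm = d*sin(theta))
d = 20 cm = 0.2 m
Torque = 193 * 0.2 * sin(64)
Torque = 34.69 N*m


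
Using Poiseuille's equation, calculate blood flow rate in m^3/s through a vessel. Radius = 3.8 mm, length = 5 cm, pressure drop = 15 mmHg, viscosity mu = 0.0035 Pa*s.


Q = pi*r^4*dP / (8*mu*L)
r = 0.0038 m, L = 0.05 m
dP = 15 mmHg = 1999.83 Pa
Q = 9.3573e-04 m^3/s


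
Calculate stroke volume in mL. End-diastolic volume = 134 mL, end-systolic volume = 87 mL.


SV = EDV - ESV
SV = 134 - 87
SV = 47 mL


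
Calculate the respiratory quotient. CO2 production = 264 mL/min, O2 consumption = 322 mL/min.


RQ = VCO2 / VO2
RQ = 264 / 322
RQ = 0.8199


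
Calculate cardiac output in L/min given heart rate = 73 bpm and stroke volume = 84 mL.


CO = HR * SV
CO = 73 * 84 / 1000
CO = 6.132 L/min


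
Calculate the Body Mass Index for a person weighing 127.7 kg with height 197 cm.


BMI = weight / height^2
height = 197 cm = 1.97 m
BMI = 127.7 / 1.97^2
BMI = 32.9 kg/m^2


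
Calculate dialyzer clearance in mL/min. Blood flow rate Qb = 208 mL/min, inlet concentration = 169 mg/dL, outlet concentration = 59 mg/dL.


K = Qb * (Cb_in - Cb_out) / Cb_in
K = 208 * (169 - 59) / 169
K = 135.4 mL/min


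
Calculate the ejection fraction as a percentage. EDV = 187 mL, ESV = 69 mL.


SV = EDV - ESV = 187 - 69 = 118 mL
EF = SV/EDV * 100 = 118/187 * 100
EF = 63.1%


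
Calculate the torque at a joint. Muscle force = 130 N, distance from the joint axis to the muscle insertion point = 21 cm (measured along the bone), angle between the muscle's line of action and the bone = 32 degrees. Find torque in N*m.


Torque = F * d * sin(theta)   (moment arm = d*sin(theta))
d = 21 cm = 0.21 m
Torque = 130 * 0.21 * sin(32)
Torque = 14.47 N*m


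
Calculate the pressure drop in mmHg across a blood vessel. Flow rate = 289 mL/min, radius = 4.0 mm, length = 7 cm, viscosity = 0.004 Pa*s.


dP = 8*mu*L*Q / (pi*r^4)
Q = 289 mL/min = 4.81667e-06 m^3/s
dP = 13.4154 Pa = 13.4154 / 133.322 mmHg = 0.1006 mmHg


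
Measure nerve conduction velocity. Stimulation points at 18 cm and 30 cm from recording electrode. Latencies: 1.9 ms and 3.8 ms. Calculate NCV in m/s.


Distance = (30 - 18) / 100 = 0.12 m
dt = (3.8 - 1.9) / 1000 = 0.0019 s
NCV = dist / dt = 63.16 m/s


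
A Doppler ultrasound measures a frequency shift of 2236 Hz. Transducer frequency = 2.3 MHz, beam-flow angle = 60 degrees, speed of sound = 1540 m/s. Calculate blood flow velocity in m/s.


v = fd * c / (2 * f0 * cos(theta))
v = 2236 * 1540 / (2 * 2.3000e+06 * cos(60))
v = 1.497 m/s


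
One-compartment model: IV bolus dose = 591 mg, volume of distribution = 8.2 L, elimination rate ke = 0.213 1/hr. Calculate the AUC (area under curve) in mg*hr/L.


C0 = Dose/Vd = 591/8.2 = 72.0732 mg/L
AUC = C0/ke = 72.0732/0.213
AUC = 338.4 mg*hr/L


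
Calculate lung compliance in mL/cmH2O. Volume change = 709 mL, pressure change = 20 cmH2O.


C = dV / dP
C = 709 / 20
C = 35.45 mL/cmH2O


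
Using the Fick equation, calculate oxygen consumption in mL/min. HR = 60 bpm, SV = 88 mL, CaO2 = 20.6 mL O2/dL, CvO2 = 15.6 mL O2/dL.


CO = HR*SV = 60*88/1000 = 5.28 L/min
a-v O2 diff = 20.6 - 15.6 = 5 mL/dL
VO2 = CO * (CaO2-CvO2) * 10 dL/L
VO2 = 5.28 * 5 * 10
VO2 = 264 mL/min


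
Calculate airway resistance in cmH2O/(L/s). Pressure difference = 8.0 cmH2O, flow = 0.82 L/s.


R = dP / flow
R = 8.0 / 0.82
R = 9.756 cmH2O/(L/s)


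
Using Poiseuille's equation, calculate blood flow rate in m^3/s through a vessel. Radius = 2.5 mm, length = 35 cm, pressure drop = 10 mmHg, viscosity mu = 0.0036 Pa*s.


Q = pi*r^4*dP / (8*mu*L)
r = 0.0025 m, L = 0.35 m
dP = 10 mmHg = 1333.22 Pa
Q = 1.6231e-05 m^3/s


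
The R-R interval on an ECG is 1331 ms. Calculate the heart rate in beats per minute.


HR = 60 / RR_interval(s)
RR = 1331 ms = 1.331 s
HR = 60 / 1.331 = 45.08 bpm


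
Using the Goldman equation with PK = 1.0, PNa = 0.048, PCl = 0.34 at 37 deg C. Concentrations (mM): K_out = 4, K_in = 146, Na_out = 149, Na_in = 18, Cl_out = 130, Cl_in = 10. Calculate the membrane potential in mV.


Vm = (RT/F)*ln((PK*Ko + PNa*Nao + PCl*Cli)/(PK*Ki + PNa*Nai + PCl*Clo))
Numer = 14.552, Denom = 191.064
Vm = -68.81 mV


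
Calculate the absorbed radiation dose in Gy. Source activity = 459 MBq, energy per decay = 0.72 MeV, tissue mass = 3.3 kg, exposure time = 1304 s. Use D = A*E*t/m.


A = 459 MBq = 4.5900e+08 Bq
E = 0.72 MeV = 1.15344e-13 J
D = A*E*t/m = 4.5900e+08*1.15344e-13*1304/3.3
D = 0.02092 Gy


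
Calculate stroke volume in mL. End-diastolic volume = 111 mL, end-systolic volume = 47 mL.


SV = EDV - ESV
SV = 111 - 47
SV = 64 mL


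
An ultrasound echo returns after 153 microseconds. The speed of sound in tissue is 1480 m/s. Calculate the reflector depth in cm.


depth = c * t / 2
t = 153 us = 1.5300e-04 s
depth = 1480 * 1.5300e-04 / 2
depth = 0.11322 m = 11.322 cm


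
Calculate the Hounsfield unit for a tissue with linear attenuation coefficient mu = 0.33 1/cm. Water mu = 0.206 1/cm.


HU = ((mu_tissue - mu_water) / mu_water) * 1000
HU = ((0.33 - 0.206) / 0.206) * 1000
HU = 601.9


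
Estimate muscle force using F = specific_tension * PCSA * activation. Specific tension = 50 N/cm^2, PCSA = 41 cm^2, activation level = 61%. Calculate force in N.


F = sigma * PCSA * activation
F = 50 * 41 * 0.61
F = 1250 N


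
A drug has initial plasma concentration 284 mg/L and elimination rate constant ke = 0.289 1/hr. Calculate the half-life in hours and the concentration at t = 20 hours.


t_half = ln(2) / ke = 0.693147 / 0.289 = 2.398 hr
C(t) = C0 * exp(-ke*t) = 284 * exp(-0.289*20)
C(20) = 0.8772 mg/L


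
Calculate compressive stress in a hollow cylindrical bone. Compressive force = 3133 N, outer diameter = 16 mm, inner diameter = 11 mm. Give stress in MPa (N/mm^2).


A = pi*(r_o^2 - r_i^2)
r_o = 8 mm, r_i = 5.5 mm
A = 106.029 mm^2
sigma = F/A = 3133 / 106.029
sigma = 29.55 MPa


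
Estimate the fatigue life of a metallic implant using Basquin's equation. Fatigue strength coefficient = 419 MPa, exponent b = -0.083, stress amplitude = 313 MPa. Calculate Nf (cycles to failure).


sigma_a = sigma_f' * (2Nf)^b
2Nf = (sigma_a/sigma_f')^(1/b)
2Nf = (313/419)^(1/-0.083)
2Nf = 33.584647
Nf = 16.79


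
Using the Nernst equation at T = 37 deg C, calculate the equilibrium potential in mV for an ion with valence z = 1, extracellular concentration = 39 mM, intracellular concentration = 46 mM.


E = (RT/(zF)) * ln(C_out/C_in)
T = 37 + 273.15 = 310.15 K
E = (8.314 * 310.15 / (1 * 96485)) * ln(39/46)
E = -4.412 mV


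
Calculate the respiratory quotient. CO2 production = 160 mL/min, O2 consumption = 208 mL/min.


RQ = VCO2 / VO2
RQ = 160 / 208
RQ = 0.7692


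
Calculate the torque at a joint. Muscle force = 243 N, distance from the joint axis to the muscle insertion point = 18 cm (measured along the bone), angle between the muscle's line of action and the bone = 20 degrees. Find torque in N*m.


Torque = F * d * sin(theta)   (moment arm = d*sin(theta))
d = 18 cm = 0.18 m
Torque = 243 * 0.18 * sin(20)
Torque = 14.96 N*m


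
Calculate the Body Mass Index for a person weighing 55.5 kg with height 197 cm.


BMI = weight / height^2
height = 197 cm = 1.97 m
BMI = 55.5 / 1.97^2
BMI = 14.3 kg/m^2


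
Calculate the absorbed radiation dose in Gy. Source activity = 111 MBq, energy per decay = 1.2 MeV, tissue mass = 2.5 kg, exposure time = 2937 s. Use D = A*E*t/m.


A = 111 MBq = 1.1100e+08 Bq
E = 1.2 MeV = 1.9224e-13 J
D = A*E*t/m = 1.1100e+08*1.9224e-13*2937/2.5
D = 0.02507 Gy


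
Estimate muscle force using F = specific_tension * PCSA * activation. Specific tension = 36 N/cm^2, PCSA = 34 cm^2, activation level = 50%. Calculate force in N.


F = sigma * PCSA * activation
F = 36 * 34 * 0.5
F = 612 N


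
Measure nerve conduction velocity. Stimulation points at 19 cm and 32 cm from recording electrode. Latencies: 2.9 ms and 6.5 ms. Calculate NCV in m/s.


Distance = (32 - 19) / 100 = 0.13 m
dt = (6.5 - 2.9) / 1000 = 0.0036 s
NCV = dist / dt = 36.11 m/s


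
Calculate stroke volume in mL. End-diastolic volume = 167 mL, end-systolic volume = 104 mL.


SV = EDV - ESV
SV = 167 - 104
SV = 63 mL


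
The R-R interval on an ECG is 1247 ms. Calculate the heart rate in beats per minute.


HR = 60 / RR_interval(s)
RR = 1247 ms = 1.247 s
HR = 60 / 1.247 = 48.12 bpm


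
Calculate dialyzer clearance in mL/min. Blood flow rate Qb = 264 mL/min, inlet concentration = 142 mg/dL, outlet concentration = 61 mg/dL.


K = Qb * (Cb_in - Cb_out) / Cb_in
K = 264 * (142 - 61) / 142
K = 150.6 mL/min


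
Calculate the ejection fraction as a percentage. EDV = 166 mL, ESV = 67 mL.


SV = EDV - ESV = 166 - 67 = 99 mL
EF = SV/EDV * 100 = 99/166 * 100
EF = 59.64%


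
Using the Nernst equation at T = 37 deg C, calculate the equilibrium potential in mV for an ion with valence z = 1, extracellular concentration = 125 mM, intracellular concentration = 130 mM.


E = (RT/(zF)) * ln(C_out/C_in)
T = 37 + 273.15 = 310.15 K
E = (8.314 * 310.15 / (1 * 96485)) * ln(125/130)
E = -1.048 mV


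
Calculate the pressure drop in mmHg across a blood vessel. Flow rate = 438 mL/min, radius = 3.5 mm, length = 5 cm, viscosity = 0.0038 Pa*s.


dP = 8*mu*L*Q / (pi*r^4)
Q = 438 mL/min = 7.3e-06 m^3/s
dP = 23.5366 Pa = 23.5366 / 133.322 mmHg = 0.1765 mmHg


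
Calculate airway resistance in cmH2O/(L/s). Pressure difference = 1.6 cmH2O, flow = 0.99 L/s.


R = dP / flow
R = 1.6 / 0.99
R = 1.616 cmH2O/(L/s)


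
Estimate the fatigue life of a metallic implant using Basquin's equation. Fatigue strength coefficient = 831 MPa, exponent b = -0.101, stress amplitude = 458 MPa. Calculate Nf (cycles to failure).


sigma_a = sigma_f' * (2Nf)^b
2Nf = (sigma_a/sigma_f')^(1/b)
2Nf = (458/831)^(1/-0.101)
2Nf = 364.53403
Nf = 182.3


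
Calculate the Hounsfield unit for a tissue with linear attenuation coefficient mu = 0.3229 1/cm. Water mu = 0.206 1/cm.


HU = ((mu_tissue - mu_water) / mu_water) * 1000
HU = ((0.3229 - 0.206) / 0.206) * 1000
HU = 567.5


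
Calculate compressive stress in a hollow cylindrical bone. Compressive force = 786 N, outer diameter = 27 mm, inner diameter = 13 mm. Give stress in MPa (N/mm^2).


A = pi*(r_o^2 - r_i^2)
r_o = 13.5 mm, r_i = 6.5 mm
A = 439.823 mm^2
sigma = F/A = 786 / 439.823
sigma = 1.787 MPa


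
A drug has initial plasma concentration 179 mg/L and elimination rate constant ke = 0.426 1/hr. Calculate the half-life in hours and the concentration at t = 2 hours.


t_half = ln(2) / ke = 0.693147 / 0.426 = 1.627 hr
C(t) = C0 * exp(-ke*t) = 179 * exp(-0.426*2)
C(2) = 76.35 mg/L


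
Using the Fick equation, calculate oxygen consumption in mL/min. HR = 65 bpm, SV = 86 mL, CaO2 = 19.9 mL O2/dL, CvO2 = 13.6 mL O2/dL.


CO = HR*SV = 65*86/1000 = 5.59 L/min
a-v O2 diff = 19.9 - 13.6 = 6.3 mL/dL
VO2 = CO * (CaO2-CvO2) * 10 dL/L
VO2 = 5.59 * 6.3 * 10
VO2 = 352.2 mL/min


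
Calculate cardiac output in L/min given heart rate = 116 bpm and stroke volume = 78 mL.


CO = HR * SV
CO = 116 * 78 / 1000
CO = 9.048 L/min


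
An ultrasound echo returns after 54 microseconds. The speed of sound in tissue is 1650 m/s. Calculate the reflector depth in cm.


depth = c * t / 2
t = 54 us = 5.4000e-05 s
depth = 1650 * 5.4000e-05 / 2
depth = 0.04455 m = 4.455 cm


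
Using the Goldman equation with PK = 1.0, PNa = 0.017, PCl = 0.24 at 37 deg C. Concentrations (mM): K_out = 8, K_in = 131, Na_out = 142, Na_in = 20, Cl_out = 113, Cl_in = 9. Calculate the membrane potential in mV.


Vm = (RT/F)*ln((PK*Ko + PNa*Nao + PCl*Cli)/(PK*Ki + PNa*Nai + PCl*Clo))
Numer = 12.574, Denom = 158.46
Vm = -67.72 mV


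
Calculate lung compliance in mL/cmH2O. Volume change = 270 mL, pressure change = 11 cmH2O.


C = dV / dP
C = 270 / 11
C = 24.55 mL/cmH2O


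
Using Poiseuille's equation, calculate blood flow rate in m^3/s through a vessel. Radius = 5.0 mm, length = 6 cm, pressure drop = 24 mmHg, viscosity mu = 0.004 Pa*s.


Q = pi*r^4*dP / (8*mu*L)
r = 0.005 m, L = 0.06 m
dP = 24 mmHg = 3199.728 Pa
Q = 0.003272 m^3/s


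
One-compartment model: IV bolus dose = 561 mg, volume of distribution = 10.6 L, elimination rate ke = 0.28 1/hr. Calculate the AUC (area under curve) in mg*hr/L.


C0 = Dose/Vd = 561/10.6 = 52.9245 mg/L
AUC = C0/ke = 52.9245/0.28
AUC = 189 mg*hr/L


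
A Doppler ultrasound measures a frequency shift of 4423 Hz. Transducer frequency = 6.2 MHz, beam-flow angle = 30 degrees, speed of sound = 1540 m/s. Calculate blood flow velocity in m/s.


v = fd * c / (2 * f0 * cos(theta))
v = 4423 * 1540 / (2 * 6.2000e+06 * cos(30))
v = 0.6343 m/s


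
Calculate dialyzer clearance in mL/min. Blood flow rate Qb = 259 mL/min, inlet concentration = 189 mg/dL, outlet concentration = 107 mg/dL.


K = Qb * (Cb_in - Cb_out) / Cb_in
K = 259 * (189 - 107) / 189
K = 112.4 mL/min


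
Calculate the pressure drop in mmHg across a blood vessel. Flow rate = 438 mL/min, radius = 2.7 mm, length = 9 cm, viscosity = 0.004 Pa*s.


dP = 8*mu*L*Q / (pi*r^4)
Q = 438 mL/min = 7.3e-06 m^3/s
dP = 125.925 Pa = 125.925 / 133.322 mmHg = 0.9445 mmHg


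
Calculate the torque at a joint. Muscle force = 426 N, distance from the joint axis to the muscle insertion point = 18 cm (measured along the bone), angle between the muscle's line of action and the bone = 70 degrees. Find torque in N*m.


Torque = F * d * sin(theta)   (moment arm = d*sin(theta))
d = 18 cm = 0.18 m
Torque = 426 * 0.18 * sin(70)
Torque = 72.06 N*m


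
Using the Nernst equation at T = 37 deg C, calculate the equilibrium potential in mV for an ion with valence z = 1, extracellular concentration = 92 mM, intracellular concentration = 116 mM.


E = (RT/(zF)) * ln(C_out/C_in)
T = 37 + 273.15 = 310.15 K
E = (8.314 * 310.15 / (1 * 96485)) * ln(92/116)
E = -6.195 mV


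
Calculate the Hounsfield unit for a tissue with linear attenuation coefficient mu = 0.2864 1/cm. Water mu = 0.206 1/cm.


HU = ((mu_tissue - mu_water) / mu_water) * 1000
HU = ((0.2864 - 0.206) / 0.206) * 1000
HU = 390.3


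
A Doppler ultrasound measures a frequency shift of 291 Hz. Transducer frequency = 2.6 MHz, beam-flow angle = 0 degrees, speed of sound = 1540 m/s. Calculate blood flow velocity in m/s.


v = fd * c / (2 * f0 * cos(theta))
v = 291 * 1540 / (2 * 2.6000e+06 * cos(0))
v = 0.08618 m/s


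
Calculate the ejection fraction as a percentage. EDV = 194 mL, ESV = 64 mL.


SV = EDV - ESV = 194 - 64 = 130 mL
EF = SV/EDV * 100 = 130/194 * 100
EF = 67.01%


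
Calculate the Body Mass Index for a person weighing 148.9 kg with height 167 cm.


BMI = weight / height^2
height = 167 cm = 1.67 m
BMI = 148.9 / 1.67^2
BMI = 53.39 kg/m^2


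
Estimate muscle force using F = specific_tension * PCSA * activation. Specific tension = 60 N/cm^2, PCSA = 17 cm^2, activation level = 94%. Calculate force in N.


F = sigma * PCSA * activation
F = 60 * 17 * 0.94
F = 958.8 N


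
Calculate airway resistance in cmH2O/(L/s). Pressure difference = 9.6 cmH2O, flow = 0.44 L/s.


R = dP / flow
R = 9.6 / 0.44
R = 21.82 cmH2O/(L/s)


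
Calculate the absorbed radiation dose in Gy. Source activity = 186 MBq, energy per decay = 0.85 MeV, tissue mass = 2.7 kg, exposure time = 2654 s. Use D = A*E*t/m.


A = 186 MBq = 1.8600e+08 Bq
E = 0.85 MeV = 1.3617e-13 J
D = A*E*t/m = 1.8600e+08*1.3617e-13*2654/2.7
D = 0.0249 Gy


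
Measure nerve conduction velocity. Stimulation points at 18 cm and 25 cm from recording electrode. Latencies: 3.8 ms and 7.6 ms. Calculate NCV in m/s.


Distance = (25 - 18) / 100 = 0.07 m
dt = (7.6 - 3.8) / 1000 = 0.0038 s
NCV = dist / dt = 18.42 m/s


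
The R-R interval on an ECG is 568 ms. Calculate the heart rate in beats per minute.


HR = 60 / RR_interval(s)
RR = 568 ms = 0.568 s
HR = 60 / 0.568 = 105.6 bpm


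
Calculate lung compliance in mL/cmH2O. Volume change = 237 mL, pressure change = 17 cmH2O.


C = dV / dP
C = 237 / 17
C = 13.94 mL/cmH2O


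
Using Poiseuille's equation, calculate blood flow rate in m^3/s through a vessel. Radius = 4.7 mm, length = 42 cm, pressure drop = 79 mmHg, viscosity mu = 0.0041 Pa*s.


Q = pi*r^4*dP / (8*mu*L)
r = 0.0047 m, L = 0.42 m
dP = 79 mmHg = 10532.438 Pa
Q = 0.001172 m^3/s


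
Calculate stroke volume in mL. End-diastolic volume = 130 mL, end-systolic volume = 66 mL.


SV = EDV - ESV
SV = 130 - 66
SV = 64 mL


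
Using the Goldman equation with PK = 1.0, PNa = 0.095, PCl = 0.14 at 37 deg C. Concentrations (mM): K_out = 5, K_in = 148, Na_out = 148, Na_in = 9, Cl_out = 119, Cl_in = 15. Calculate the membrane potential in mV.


Vm = (RT/F)*ln((PK*Ko + PNa*Nao + PCl*Cli)/(PK*Ki + PNa*Nai + PCl*Clo))
Numer = 21.16, Denom = 165.515
Vm = -54.97 mV


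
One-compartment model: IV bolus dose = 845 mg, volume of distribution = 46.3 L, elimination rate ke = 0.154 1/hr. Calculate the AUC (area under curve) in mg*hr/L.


C0 = Dose/Vd = 845/46.3 = 18.2505 mg/L
AUC = C0/ke = 18.2505/0.154
AUC = 118.5 mg*hr/L


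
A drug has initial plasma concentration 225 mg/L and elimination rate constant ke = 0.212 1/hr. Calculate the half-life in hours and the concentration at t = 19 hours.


t_half = ln(2) / ke = 0.693147 / 0.212 = 3.27 hr
C(t) = C0 * exp(-ke*t) = 225 * exp(-0.212*19)
C(19) = 4.007 mg/L


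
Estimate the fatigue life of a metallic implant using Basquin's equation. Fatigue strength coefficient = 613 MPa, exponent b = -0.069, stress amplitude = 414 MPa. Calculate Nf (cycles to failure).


sigma_a = sigma_f' * (2Nf)^b
2Nf = (sigma_a/sigma_f')^(1/b)
2Nf = (414/613)^(1/-0.069)
2Nf = 295.41784
Nf = 147.7


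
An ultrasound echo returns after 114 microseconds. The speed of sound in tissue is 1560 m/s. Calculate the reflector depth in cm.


depth = c * t / 2
t = 114 us = 1.1400e-04 s
depth = 1560 * 1.1400e-04 / 2
depth = 0.08892 m = 8.892 cm


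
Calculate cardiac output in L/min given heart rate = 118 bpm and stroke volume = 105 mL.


CO = HR * SV
CO = 118 * 105 / 1000
CO = 12.39 L/min


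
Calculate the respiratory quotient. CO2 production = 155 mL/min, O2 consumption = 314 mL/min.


RQ = VCO2 / VO2
RQ = 155 / 314
RQ = 0.4936


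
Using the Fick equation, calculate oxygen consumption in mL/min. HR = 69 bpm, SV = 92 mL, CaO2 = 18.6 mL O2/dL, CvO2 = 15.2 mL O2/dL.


CO = HR*SV = 69*92/1000 = 6.348 L/min
a-v O2 diff = 18.6 - 15.2 = 3.4 mL/dL
VO2 = CO * (CaO2-CvO2) * 10 dL/L
VO2 = 6.348 * 3.4 * 10
VO2 = 215.8 mL/min


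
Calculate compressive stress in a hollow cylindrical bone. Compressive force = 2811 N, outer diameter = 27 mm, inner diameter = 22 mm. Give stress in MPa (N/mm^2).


A = pi*(r_o^2 - r_i^2)
r_o = 13.5 mm, r_i = 11 mm
A = 192.423 mm^2
sigma = F/A = 2811 / 192.423
sigma = 14.61 MPa


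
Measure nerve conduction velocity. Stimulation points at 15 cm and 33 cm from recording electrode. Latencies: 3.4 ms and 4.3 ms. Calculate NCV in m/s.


Distance = (33 - 15) / 100 = 0.18 m
dt = (4.3 - 3.4) / 1000 = 9.0000e-04 s
NCV = dist / dt = 200 m/s


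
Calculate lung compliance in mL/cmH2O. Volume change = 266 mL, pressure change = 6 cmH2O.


C = dV / dP
C = 266 / 6
C = 44.33 mL/cmH2O


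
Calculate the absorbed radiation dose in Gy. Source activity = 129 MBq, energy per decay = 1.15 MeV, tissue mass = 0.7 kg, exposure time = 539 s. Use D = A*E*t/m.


A = 129 MBq = 1.2900e+08 Bq
E = 1.15 MeV = 1.8423e-13 J
D = A*E*t/m = 1.2900e+08*1.8423e-13*539/0.7
D = 0.0183 Gy


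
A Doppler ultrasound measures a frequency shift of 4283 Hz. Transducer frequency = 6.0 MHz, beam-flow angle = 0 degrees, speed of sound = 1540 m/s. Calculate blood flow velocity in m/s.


v = fd * c / (2 * f0 * cos(theta))
v = 4283 * 1540 / (2 * 6.0000e+06 * cos(0))
v = 0.5497 m/s


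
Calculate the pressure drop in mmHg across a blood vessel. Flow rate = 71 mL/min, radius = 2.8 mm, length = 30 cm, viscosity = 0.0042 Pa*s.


dP = 8*mu*L*Q / (pi*r^4)
Q = 71 mL/min = 1.18333e-06 m^3/s
dP = 61.771 Pa = 61.771 / 133.322 mmHg = 0.4633 mmHg


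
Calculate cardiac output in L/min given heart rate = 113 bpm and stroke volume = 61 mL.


CO = HR * SV
CO = 113 * 61 / 1000
CO = 6.893 L/min


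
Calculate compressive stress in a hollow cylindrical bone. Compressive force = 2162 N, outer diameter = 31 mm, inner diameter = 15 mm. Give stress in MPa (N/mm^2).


A = pi*(r_o^2 - r_i^2)
r_o = 15.5 mm, r_i = 7.5 mm
A = 578.053 mm^2
sigma = F/A = 2162 / 578.053
sigma = 3.74 MPa


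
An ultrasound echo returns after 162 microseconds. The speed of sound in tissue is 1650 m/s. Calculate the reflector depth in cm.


depth = c * t / 2
t = 162 us = 1.6200e-04 s
depth = 1650 * 1.6200e-04 / 2
depth = 0.13365 m = 13.365 cm


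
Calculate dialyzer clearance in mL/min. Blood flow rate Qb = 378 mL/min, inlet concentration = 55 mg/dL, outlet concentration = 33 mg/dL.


K = Qb * (Cb_in - Cb_out) / Cb_in
K = 378 * (55 - 33) / 55
K = 151.2 mL/min


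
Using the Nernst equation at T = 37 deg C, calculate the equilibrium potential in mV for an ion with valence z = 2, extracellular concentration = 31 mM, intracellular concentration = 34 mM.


E = (RT/(zF)) * ln(C_out/C_in)
T = 37 + 273.15 = 310.15 K
E = (8.314 * 310.15 / (2 * 96485)) * ln(31/34)
E = -1.234 mV


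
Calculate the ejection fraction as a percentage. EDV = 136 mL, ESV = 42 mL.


SV = EDV - ESV = 136 - 42 = 94 mL
EF = SV/EDV * 100 = 94/136 * 100
EF = 69.12%


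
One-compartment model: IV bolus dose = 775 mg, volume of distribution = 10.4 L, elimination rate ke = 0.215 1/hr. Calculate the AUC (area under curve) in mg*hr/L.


C0 = Dose/Vd = 775/10.4 = 74.5192 mg/L
AUC = C0/ke = 74.5192/0.215
AUC = 346.6 mg*hr/L


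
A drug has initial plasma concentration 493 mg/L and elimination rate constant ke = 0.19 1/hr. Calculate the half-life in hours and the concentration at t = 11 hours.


t_half = ln(2) / ke = 0.693147 / 0.19 = 3.648 hr
C(t) = C0 * exp(-ke*t) = 493 * exp(-0.19*11)
C(11) = 60.98 mg/L


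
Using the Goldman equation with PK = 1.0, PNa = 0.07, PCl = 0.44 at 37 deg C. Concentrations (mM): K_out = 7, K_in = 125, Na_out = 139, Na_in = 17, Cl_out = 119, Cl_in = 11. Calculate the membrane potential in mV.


Vm = (RT/F)*ln((PK*Ko + PNa*Nao + PCl*Cli)/(PK*Ki + PNa*Nai + PCl*Clo))
Numer = 21.57, Denom = 178.55
Vm = -56.49 mV


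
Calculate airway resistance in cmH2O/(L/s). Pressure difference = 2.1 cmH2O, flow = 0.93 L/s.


R = dP / flow
R = 2.1 / 0.93
R = 2.258 cmH2O/(L/s)


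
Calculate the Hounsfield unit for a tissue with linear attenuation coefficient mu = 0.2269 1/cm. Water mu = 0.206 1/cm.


HU = ((mu_tissue - mu_water) / mu_water) * 1000
HU = ((0.2269 - 0.206) / 0.206) * 1000
HU = 101.5


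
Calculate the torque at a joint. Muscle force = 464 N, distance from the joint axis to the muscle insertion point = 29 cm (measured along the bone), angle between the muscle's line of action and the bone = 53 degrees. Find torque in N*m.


Torque = F * d * sin(theta)   (moment arm = d*sin(theta))
d = 29 cm = 0.29 m
Torque = 464 * 0.29 * sin(53)
Torque = 107.5 N*m


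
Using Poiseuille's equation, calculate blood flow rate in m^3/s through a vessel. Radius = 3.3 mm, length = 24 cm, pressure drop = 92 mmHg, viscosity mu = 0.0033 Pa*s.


Q = pi*r^4*dP / (8*mu*L)
r = 0.0033 m, L = 0.24 m
dP = 92 mmHg = 12265.624 Pa
Q = 7.2124e-04 m^3/s


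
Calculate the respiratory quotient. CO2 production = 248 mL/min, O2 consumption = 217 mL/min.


RQ = VCO2 / VO2
RQ = 248 / 217
RQ = 1.143


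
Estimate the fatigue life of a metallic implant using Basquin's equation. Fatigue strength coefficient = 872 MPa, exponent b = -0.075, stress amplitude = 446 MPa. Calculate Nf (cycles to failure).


sigma_a = sigma_f' * (2Nf)^b
2Nf = (sigma_a/sigma_f')^(1/b)
2Nf = (446/872)^(1/-0.075)
2Nf = 7628.1932
Nf = 3814


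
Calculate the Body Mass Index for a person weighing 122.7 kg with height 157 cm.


BMI = weight / height^2
height = 157 cm = 1.57 m
BMI = 122.7 / 1.57^2
BMI = 49.78 kg/m^2


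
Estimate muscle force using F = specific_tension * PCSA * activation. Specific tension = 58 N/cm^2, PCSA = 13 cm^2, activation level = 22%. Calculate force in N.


F = sigma * PCSA * activation
F = 58 * 13 * 0.22
F = 165.9 N


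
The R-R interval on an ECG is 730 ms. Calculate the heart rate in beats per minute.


HR = 60 / RR_interval(s)
RR = 730 ms = 0.73 s
HR = 60 / 0.73 = 82.19 bpm


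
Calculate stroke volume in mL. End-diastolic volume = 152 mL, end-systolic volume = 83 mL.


SV = EDV - ESV
SV = 152 - 83
SV = 69 mL


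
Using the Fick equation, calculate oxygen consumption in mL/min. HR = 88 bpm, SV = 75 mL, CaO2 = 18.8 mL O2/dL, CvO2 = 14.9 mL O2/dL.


CO = HR*SV = 88*75/1000 = 6.6 L/min
a-v O2 diff = 18.8 - 14.9 = 3.9 mL/dL
VO2 = CO * (CaO2-CvO2) * 10 dL/L
VO2 = 6.6 * 3.9 * 10
VO2 = 257.4 mL/min


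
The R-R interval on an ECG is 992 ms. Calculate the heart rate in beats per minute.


HR = 60 / RR_interval(s)
RR = 992 ms = 0.992 s
HR = 60 / 0.992 = 60.48 bpm


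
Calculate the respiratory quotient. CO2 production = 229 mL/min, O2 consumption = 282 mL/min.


RQ = VCO2 / VO2
RQ = 229 / 282
RQ = 0.8121
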